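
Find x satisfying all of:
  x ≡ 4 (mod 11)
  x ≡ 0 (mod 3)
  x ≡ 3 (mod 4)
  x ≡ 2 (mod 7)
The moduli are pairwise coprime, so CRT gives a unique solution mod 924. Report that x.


Product of moduli M = 11 · 3 · 4 · 7 = 924.
Merge one congruence at a time:
  Start: x ≡ 4 (mod 11).
  Combine with x ≡ 0 (mod 3); new modulus lcm = 33.
    Write x = 4 + 11·t and substitute into x ≡ 0 (mod 3): 11·t ≡ 0 − 4 = -4 (mod 3).
    Reduce coefficients mod 3: 2·t ≡ 2 (mod 3).
    The inverse of 2 mod 3 is 2 (since 2·2 = 4 = 1·3 + 1), so t ≡ 2·2 = 4 ≡ 1 (mod 3).
    Then x = 4 + 11·1 = 15, valid modulo lcm(11, 3) = 33: x ≡ 15 (mod 33).
  Combine with x ≡ 3 (mod 4); new modulus lcm = 132.
    Write x = 15 + 33·t and substitute into x ≡ 3 (mod 4): 33·t ≡ 3 − 15 = -12 (mod 4).
    Reduce coefficients mod 4: 1·t ≡ 0 (mod 4).
    So t ≡ 0 (mod 4).
    Then x = 15 + 33·0 = 15, valid modulo lcm(33, 4) = 132: x ≡ 15 (mod 132).
  Combine with x ≡ 2 (mod 7); new modulus lcm = 924.
    Write x = 15 + 132·t and substitute into x ≡ 2 (mod 7): 132·t ≡ 2 − 15 = -13 (mod 7).
    Reduce coefficients mod 7: 6·t ≡ 1 (mod 7).
    The inverse of 6 mod 7 is 6 (since 6·6 = 36 = 5·7 + 1), so t ≡ 6·1 = 6 ≡ 6 (mod 7).
    Then x = 15 + 132·6 = 807, valid modulo lcm(132, 7) = 924: x ≡ 807 (mod 924).
Verify against each original: 807 mod 11 = 4, 807 mod 3 = 0, 807 mod 4 = 3, 807 mod 7 = 2.

x ≡ 807 (mod 924).


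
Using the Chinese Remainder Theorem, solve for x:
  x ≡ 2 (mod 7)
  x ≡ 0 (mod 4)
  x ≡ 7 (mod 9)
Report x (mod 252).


Moduli 7, 4, 9 are pairwise coprime; by CRT there is a unique solution modulo M = 7 · 4 · 9 = 252.
Solve pairwise, accumulating the modulus:
  Start with x ≡ 2 (mod 7).
  Combine with x ≡ 0 (mod 4): since gcd(7, 4) = 1, we get a unique residue mod 28.
    Write x = 2 + 7·t and substitute into x ≡ 0 (mod 4): 7·t ≡ 0 − 2 = -2 (mod 4).
    Reduce coefficients mod 4: 3·t ≡ 2 (mod 4).
    The inverse of 3 mod 4 is 3 (since 3·3 = 9 = 2·4 + 1), so t ≡ 3·2 = 6 ≡ 2 (mod 4).
    Then x = 2 + 7·2 = 16, valid modulo lcm(7, 4) = 28: x ≡ 16 (mod 28).
  Combine with x ≡ 7 (mod 9): since gcd(28, 9) = 1, we get a unique residue mod 252.
    Write x = 16 + 28·t and substitute into x ≡ 7 (mod 9): 28·t ≡ 7 − 16 = -9 (mod 9).
    Reduce coefficients mod 9: 1·t ≡ 0 (mod 9).
    So t ≡ 0 (mod 9).
    Then x = 16 + 28·0 = 16, valid modulo lcm(28, 9) = 252: x ≡ 16 (mod 252).
Verify: 16 mod 7 = 2 ✓, 16 mod 4 = 0 ✓, 16 mod 9 = 7 ✓.

x ≡ 16 (mod 252).


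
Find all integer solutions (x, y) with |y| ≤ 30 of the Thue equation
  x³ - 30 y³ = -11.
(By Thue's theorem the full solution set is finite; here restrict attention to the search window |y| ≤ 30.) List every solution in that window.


The equation is x³ - 30y³ = -11. For fixed y, x³ = 30·y³ − 11, so a solution requires the RHS to be a perfect cube.
Strategy: iterate y from -30 to 30, compute RHS = 30·y³ − 11, and check whether it is a (positive or negative) perfect cube.
Check small values of y:
  y = 0: RHS = -11 is not a perfect cube.
  y = 1: RHS = 19 is not a perfect cube.
  y = -1: RHS = -41 is not a perfect cube.
  y = 2: RHS = 229 is not a perfect cube.
  y = -2: RHS = -251 is not a perfect cube.
  y = 3: RHS = 799 is not a perfect cube.
  y = -3: RHS = -821 is not a perfect cube.
Continuing the search up to |y| = 30 finds no solutions either.
No (x, y) in the scanned range satisfies the equation.

No integer solutions with |y| ≤ 30.


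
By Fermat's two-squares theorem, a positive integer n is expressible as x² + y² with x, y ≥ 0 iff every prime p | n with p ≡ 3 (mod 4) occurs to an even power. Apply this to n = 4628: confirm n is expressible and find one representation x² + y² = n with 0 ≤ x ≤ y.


Step 1: Factor n = 4628 = 2^2 · 13 · 89.
Step 2: Check the mod-4 condition on each prime factor: 2 = 2 (special); 13 ≡ 1 (mod 4), exponent 1; 89 ≡ 1 (mod 4), exponent 1.
All primes ≡ 3 (mod 4) appear to even exponent (or don't appear), so by the two-squares theorem n IS expressible as a sum of two squares.
Step 3: Build a representation. Group n = k² · m with k = 2 and m = 13 · 89 = 1157 (a product of primes ≡ 1 (mod 4)); a representation of m scales to one of n via (k·x)² + (k·y)² = k²(x² + y²). Each prime p ≡ 1 (mod 4) is itself a sum of two squares; find a² by testing p − a² for a perfect square:
  13: 13 − 1² = 12, 13 − 2² = 9 = 3² ⇒ 13 = 2² + 3².
  89: 89 − 1² = 88, 89 − 2² = 85, 89 − 3² = 80, 89 − 4² = 73, 89 − 5² = 64 = 8² ⇒ 89 = 5² + 8².
  Combine using the Brahmagupta–Fibonacci identity (a² + b²)(c² + d²) = (ac − bd)² + (ad + bc)² = (ac + bd)² + (ad − bc)²:
  13 · 89 = 1157: from (2² + 3²)(5² + 8²), take (2·5 − 3·8, 2·8 + 3·5) = (10 − 24, 16 + 15) = (-14, 31); dropping signs (only squares matter) gives (14, 31); check 14² + 31² = 196 + 961 = 1157 ✓.
  Scale by k = 2: (2·14, 2·31) = (28, 62).
Step 4: Order so x ≤ y and verify: 28² + 62² = 784 + 3844 = 4628 = n. ✓

n = 4628 = 28² + 62² (one valid representation with x ≤ y).


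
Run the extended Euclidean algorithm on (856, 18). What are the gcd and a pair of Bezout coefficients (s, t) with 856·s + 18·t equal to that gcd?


Euclidean algorithm on (856, 18) — divide until remainder is 0:
  856 = 47 · 18 + 10
  18 = 1 · 10 + 8
  10 = 1 · 8 + 2
  8 = 4 · 2 + 0
gcd(856, 18) = 2.
Track Bezout coefficients alongside the remainders: start with r₀ = 856 = a·1 + b·0 (s = 1, t = 0) and r₁ = 18 = a·0 + b·1 (s = 0, t = 1); each new remainder r_{k+1} = r_{k-1} − q_k·r_k inherits s_{k+1} = s_{k-1} − q_k·s_k, t_{k+1} = t_{k-1} − q_k·t_k, so r_k = a·s_k + b·t_k at every step:
  q = 47: r = 10, s = 1 − 47·0 = 1, t = 0 − 47·1 = -47  (check: 856·1 + 18·(-47) = 10)
  q = 1: r = 8, s = 0 − 1·1 = -1, t = 1 − 1·(-47) = 48  (check: 856·(-1) + 18·48 = 8)
  q = 1: r = 2, s = 1 − 1·(-1) = 2, t = -47 − 1·48 = -95  (check: 856·2 + 18·(-95) = 2)
The row with r = 2 (the gcd) gives the Bezout coefficients s = 2, t = -95.
Result: 856 · (2) + 18 · (-95) = 2.

gcd(856, 18) = 2; s = 2, t = -95 (check: 856·2 + 18·(-95) = 2).


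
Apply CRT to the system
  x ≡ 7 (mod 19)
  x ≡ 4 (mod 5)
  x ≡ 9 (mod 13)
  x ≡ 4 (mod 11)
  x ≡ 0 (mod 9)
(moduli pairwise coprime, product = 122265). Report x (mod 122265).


Product of moduli M = 19 · 5 · 13 · 11 · 9 = 122265.
Merge one congruence at a time:
  Start: x ≡ 7 (mod 19).
  Combine with x ≡ 4 (mod 5); new modulus lcm = 95.
    Write x = 7 + 19·t and substitute into x ≡ 4 (mod 5): 19·t ≡ 4 − 7 = -3 (mod 5).
    Reduce coefficients mod 5: 4·t ≡ 2 (mod 5).
    The inverse of 4 mod 5 is 4 (since 4·4 = 16 = 3·5 + 1), so t ≡ 4·2 = 8 ≡ 3 (mod 5).
    Then x = 7 + 19·3 = 64, valid modulo lcm(19, 5) = 95: x ≡ 64 (mod 95).
  Combine with x ≡ 9 (mod 13); new modulus lcm = 1235.
    Write x = 64 + 95·t and substitute into x ≡ 9 (mod 13): 95·t ≡ 9 − 64 = -55 (mod 13).
    Reduce coefficients mod 13: 4·t ≡ 10 (mod 13).
    The inverse of 4 mod 13 is 10 (since 4·10 = 40 = 3·13 + 1), so t ≡ 10·10 = 100 ≡ 9 (mod 13).
    Then x = 64 + 95·9 = 919, valid modulo lcm(95, 13) = 1235: x ≡ 919 (mod 1235).
  Combine with x ≡ 4 (mod 11); new modulus lcm = 13585.
    Write x = 919 + 1235·t and substitute into x ≡ 4 (mod 11): 1235·t ≡ 4 − 919 = -915 (mod 11).
    Reduce coefficients mod 11: 3·t ≡ 9 (mod 11).
    The inverse of 3 mod 11 is 4 (since 3·4 = 12 = 1·11 + 1), so t ≡ 4·9 = 36 ≡ 3 (mod 11).
    Then x = 919 + 1235·3 = 4624, valid modulo lcm(1235, 11) = 13585: x ≡ 4624 (mod 13585).
  Combine with x ≡ 0 (mod 9); new modulus lcm = 122265.
    Write x = 4624 + 13585·t and substitute into x ≡ 0 (mod 9): 13585·t ≡ 0 − 4624 = -4624 (mod 9).
    Reduce coefficients mod 9: 4·t ≡ 2 (mod 9).
    The inverse of 4 mod 9 is 7 (since 4·7 = 28 = 3·9 + 1), so t ≡ 7·2 = 14 ≡ 5 (mod 9).
    Then x = 4624 + 13585·5 = 72549, valid modulo lcm(13585, 9) = 122265: x ≡ 72549 (mod 122265).
Verify against each original: 72549 mod 19 = 7, 72549 mod 5 = 4, 72549 mod 13 = 9, 72549 mod 11 = 4, 72549 mod 9 = 0.

x ≡ 72549 (mod 122265).


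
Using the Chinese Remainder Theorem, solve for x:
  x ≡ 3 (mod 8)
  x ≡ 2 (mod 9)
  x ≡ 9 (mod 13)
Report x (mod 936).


Moduli 8, 9, 13 are pairwise coprime; by CRT there is a unique solution modulo M = 8 · 9 · 13 = 936.
Solve pairwise, accumulating the modulus:
  Start with x ≡ 3 (mod 8).
  Combine with x ≡ 2 (mod 9): since gcd(8, 9) = 1, we get a unique residue mod 72.
    Write x = 3 + 8·t and substitute into x ≡ 2 (mod 9): 8·t ≡ 2 − 3 = -1 (mod 9).
    Reduce coefficients mod 9: 8·t ≡ 8 (mod 9).
    The inverse of 8 mod 9 is 8 (since 8·8 = 64 = 7·9 + 1), so t ≡ 8·8 = 64 ≡ 1 (mod 9).
    Then x = 3 + 8·1 = 11, valid modulo lcm(8, 9) = 72: x ≡ 11 (mod 72).
  Combine with x ≡ 9 (mod 13): since gcd(72, 13) = 1, we get a unique residue mod 936.
    Write x = 11 + 72·t and substitute into x ≡ 9 (mod 13): 72·t ≡ 9 − 11 = -2 (mod 13).
    Reduce coefficients mod 13: 7·t ≡ 11 (mod 13).
    The inverse of 7 mod 13 is 2 (since 7·2 = 14 = 1·13 + 1), so t ≡ 2·11 = 22 ≡ 9 (mod 13).
    Then x = 11 + 72·9 = 659, valid modulo lcm(72, 13) = 936: x ≡ 659 (mod 936).
Verify: 659 mod 8 = 3 ✓, 659 mod 9 = 2 ✓, 659 mod 13 = 9 ✓.

x ≡ 659 (mod 936).


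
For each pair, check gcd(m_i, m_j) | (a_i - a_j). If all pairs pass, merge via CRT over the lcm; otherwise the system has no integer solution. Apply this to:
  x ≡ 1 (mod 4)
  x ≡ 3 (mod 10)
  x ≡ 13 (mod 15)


Moduli 4, 10, 15 are not pairwise coprime, so CRT works modulo lcm(m_i) when all pairwise compatibility conditions hold.
Pairwise compatibility: gcd(m_i, m_j) must divide a_i - a_j for every pair.
Merge one congruence at a time:
  Start: x ≡ 1 (mod 4).
  Combine with x ≡ 3 (mod 10): gcd(4, 10) = 2; 3 - 1 = 2, which IS divisible by 2, so compatible.
    Write x = 1 + 4·t and substitute into x ≡ 3 (mod 10): 4·t ≡ 3 − 1 = 2 (mod 10).
    Divide the congruence (and modulus) by g = 2: 2·t ≡ 1 (mod 5).
    The inverse of 2 mod 5 is 3 (since 2·3 = 6 = 1·5 + 1), so t ≡ 3·1 = 3 ≡ 3 (mod 5).
    Then x = 1 + 4·3 = 13, valid modulo lcm(4, 10) = 20: x ≡ 13 (mod 20).
  Combine with x ≡ 13 (mod 15): gcd(20, 15) = 5; 13 - 13 = 0, which IS divisible by 5, so compatible.
    Write x = 13 + 20·t and substitute into x ≡ 13 (mod 15): 20·t ≡ 13 − 13 = 0 (mod 15).
    Divide the congruence (and modulus) by g = 5: 4·t ≡ 0 (mod 3).
    Reduce coefficients mod 3: 1·t ≡ 0 (mod 3).
    So t ≡ 0 (mod 3).
    Then x = 13 + 20·0 = 13, valid modulo lcm(20, 15) = 60: x ≡ 13 (mod 60).
Verify: 13 mod 4 = 1, 13 mod 10 = 3, 13 mod 15 = 13.

x ≡ 13 (mod 60).


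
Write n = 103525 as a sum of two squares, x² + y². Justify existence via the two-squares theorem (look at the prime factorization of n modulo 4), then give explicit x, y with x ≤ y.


Step 1: Factor n = 103525 = 5^2 · 41 · 101.
Step 2: Check the mod-4 condition on each prime factor: 5 ≡ 1 (mod 4), exponent 2; 41 ≡ 1 (mod 4), exponent 1; 101 ≡ 1 (mod 4), exponent 1.
All primes ≡ 3 (mod 4) appear to even exponent (or don't appear), so by the two-squares theorem n IS expressible as a sum of two squares.
Step 3: Build a representation. Group n = k² · m with k = 5 and m = 41 · 101 = 4141 (a product of primes ≡ 1 (mod 4)); a representation of m scales to one of n via (k·x)² + (k·y)² = k²(x² + y²). Each prime p ≡ 1 (mod 4) is itself a sum of two squares; find a² by testing p − a² for a perfect square:
  41: 41 − 1² = 40, 41 − 2² = 37, 41 − 3² = 32, 41 − 4² = 25 = 5² ⇒ 41 = 4² + 5².
  101: 101 − 1² = 100 = 10² ⇒ 101 = 1² + 10².
  Combine using the Brahmagupta–Fibonacci identity (a² + b²)(c² + d²) = (ac − bd)² + (ad + bc)² = (ac + bd)² + (ad − bc)²:
  41 · 101 = 4141: from (4² + 5²)(1² + 10²), take (4·1 − 5·10, 4·10 + 5·1) = (4 − 50, 40 + 5) = (-46, 45); dropping signs (only squares matter) gives (46, 45); check 46² + 45² = 2116 + 2025 = 4141 ✓.
  Scale by k = 5: (5·46, 5·45) = (230, 225).
Step 4: Order so x ≤ y and verify: 225² + 230² = 50625 + 52900 = 103525 = n. ✓

n = 103525 = 225² + 230² (one valid representation with x ≤ y).


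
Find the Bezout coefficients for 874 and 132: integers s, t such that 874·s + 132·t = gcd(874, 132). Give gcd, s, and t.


Euclidean algorithm on (874, 132) — divide until remainder is 0:
  874 = 6 · 132 + 82
  132 = 1 · 82 + 50
  82 = 1 · 50 + 32
  50 = 1 · 32 + 18
  32 = 1 · 18 + 14
  18 = 1 · 14 + 4
  14 = 3 · 4 + 2
  4 = 2 · 2 + 0
gcd(874, 132) = 2.
Track Bezout coefficients alongside the remainders: start with r₀ = 874 = a·1 + b·0 (s = 1, t = 0) and r₁ = 132 = a·0 + b·1 (s = 0, t = 1); each new remainder r_{k+1} = r_{k-1} − q_k·r_k inherits s_{k+1} = s_{k-1} − q_k·s_k, t_{k+1} = t_{k-1} − q_k·t_k, so r_k = a·s_k + b·t_k at every step:
  q = 6: r = 82, s = 1 − 6·0 = 1, t = 0 − 6·1 = -6  (check: 874·1 + 132·(-6) = 82)
  q = 1: r = 50, s = 0 − 1·1 = -1, t = 1 − 1·(-6) = 7  (check: 874·(-1) + 132·7 = 50)
  q = 1: r = 32, s = 1 − 1·(-1) = 2, t = -6 − 1·7 = -13  (check: 874·2 + 132·(-13) = 32)
  q = 1: r = 18, s = -1 − 1·2 = -3, t = 7 − 1·(-13) = 20  (check: 874·(-3) + 132·20 = 18)
  q = 1: r = 14, s = 2 − 1·(-3) = 5, t = -13 − 1·20 = -33  (check: 874·5 + 132·(-33) = 14)
  q = 1: r = 4, s = -3 − 1·5 = -8, t = 20 − 1·(-33) = 53  (check: 874·(-8) + 132·53 = 4)
  q = 3: r = 2, s = 5 − 3·(-8) = 29, t = -33 − 3·53 = -192  (check: 874·29 + 132·(-192) = 2)
The row with r = 2 (the gcd) gives the Bezout coefficients s = 29, t = -192.
Result: 874 · (29) + 132 · (-192) = 2.

gcd(874, 132) = 2; s = 29, t = -192 (check: 874·29 + 132·(-192) = 2).


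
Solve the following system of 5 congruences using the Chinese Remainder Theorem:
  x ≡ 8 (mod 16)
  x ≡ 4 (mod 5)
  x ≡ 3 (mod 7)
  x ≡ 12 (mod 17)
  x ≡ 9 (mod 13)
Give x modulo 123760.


Product of moduli M = 16 · 5 · 7 · 17 · 13 = 123760.
Merge one congruence at a time:
  Start: x ≡ 8 (mod 16).
  Combine with x ≡ 4 (mod 5); new modulus lcm = 80.
    Write x = 8 + 16·t and substitute into x ≡ 4 (mod 5): 16·t ≡ 4 − 8 = -4 (mod 5).
    Reduce coefficients mod 5: 1·t ≡ 1 (mod 5).
    So t ≡ 1 (mod 5).
    Then x = 8 + 16·1 = 24, valid modulo lcm(16, 5) = 80: x ≡ 24 (mod 80).
  Combine with x ≡ 3 (mod 7); new modulus lcm = 560.
    Write x = 24 + 80·t and substitute into x ≡ 3 (mod 7): 80·t ≡ 3 − 24 = -21 (mod 7).
    Reduce coefficients mod 7: 3·t ≡ 0 (mod 7).
    The inverse of 3 mod 7 is 5 (since 3·5 = 15 = 2·7 + 1), so t ≡ 5·0 = 0 ≡ 0 (mod 7).
    Then x = 24 + 80·0 = 24, valid modulo lcm(80, 7) = 560: x ≡ 24 (mod 560).
  Combine with x ≡ 12 (mod 17); new modulus lcm = 9520.
    Write x = 24 + 560·t and substitute into x ≡ 12 (mod 17): 560·t ≡ 12 − 24 = -12 (mod 17).
    Reduce coefficients mod 17: 16·t ≡ 5 (mod 17).
    The inverse of 16 mod 17 is 16 (since 16·16 = 256 = 15·17 + 1), so t ≡ 16·5 = 80 ≡ 12 (mod 17).
    Then x = 24 + 560·12 = 6744, valid modulo lcm(560, 17) = 9520: x ≡ 6744 (mod 9520).
  Combine with x ≡ 9 (mod 13); new modulus lcm = 123760.
    Write x = 6744 + 9520·t and substitute into x ≡ 9 (mod 13): 9520·t ≡ 9 − 6744 = -6735 (mod 13).
    Reduce coefficients mod 13: 4·t ≡ 12 (mod 13).
    The inverse of 4 mod 13 is 10 (since 4·10 = 40 = 3·13 + 1), so t ≡ 10·12 = 120 ≡ 3 (mod 13).
    Then x = 6744 + 9520·3 = 35304, valid modulo lcm(9520, 13) = 123760: x ≡ 35304 (mod 123760).
Verify against each original: 35304 mod 16 = 8, 35304 mod 5 = 4, 35304 mod 7 = 3, 35304 mod 17 = 12, 35304 mod 13 = 9.

x ≡ 35304 (mod 123760).


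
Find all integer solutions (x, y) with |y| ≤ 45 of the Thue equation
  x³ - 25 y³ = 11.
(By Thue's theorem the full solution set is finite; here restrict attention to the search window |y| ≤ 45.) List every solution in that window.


The equation is x³ - 25y³ = 11. For fixed y, x³ = 25·y³ + 11, so a solution requires the RHS to be a perfect cube.
Strategy: iterate y from -45 to 45, compute RHS = 25·y³ + 11, and check whether it is a (positive or negative) perfect cube.
Check small values of y:
  y = 0: RHS = 11 is not a perfect cube.
  y = 1: RHS = 36 is not a perfect cube.
  y = -1: RHS = -14 is not a perfect cube.
  y = 2: RHS = 211 is not a perfect cube.
  y = -2: RHS = -189 is not a perfect cube.
  y = 3: RHS = 686 is not a perfect cube.
  y = -3: RHS = -664 is not a perfect cube.
Continuing the search up to |y| = 45 finds no solutions either.
No (x, y) in the scanned range satisfies the equation.

No integer solutions with |y| ≤ 45.


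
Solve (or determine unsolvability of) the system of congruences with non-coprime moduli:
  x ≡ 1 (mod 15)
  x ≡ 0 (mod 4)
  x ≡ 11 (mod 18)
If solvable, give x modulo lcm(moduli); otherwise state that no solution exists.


Moduli 15, 4, 18 are not pairwise coprime, so CRT works modulo lcm(m_i) when all pairwise compatibility conditions hold.
Pairwise compatibility: gcd(m_i, m_j) must divide a_i - a_j for every pair.
Merge one congruence at a time:
  Start: x ≡ 1 (mod 15).
  Combine with x ≡ 0 (mod 4): gcd(15, 4) = 1; 0 - 1 = -1, which IS divisible by 1, so compatible.
    Write x = 1 + 15·t and substitute into x ≡ 0 (mod 4): 15·t ≡ 0 − 1 = -1 (mod 4).
    Reduce coefficients mod 4: 3·t ≡ 3 (mod 4).
    The inverse of 3 mod 4 is 3 (since 3·3 = 9 = 2·4 + 1), so t ≡ 3·3 = 9 ≡ 1 (mod 4).
    Then x = 1 + 15·1 = 16, valid modulo lcm(15, 4) = 60: x ≡ 16 (mod 60).
  Combine with x ≡ 11 (mod 18): gcd(60, 18) = 6, and 11 - 16 = -5 is NOT divisible by 6.
    ⇒ system is inconsistent (no integer solution).

No solution (the system is inconsistent).


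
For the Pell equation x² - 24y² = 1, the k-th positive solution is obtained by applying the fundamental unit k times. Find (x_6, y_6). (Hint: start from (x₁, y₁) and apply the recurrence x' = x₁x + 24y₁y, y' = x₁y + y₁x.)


Step 1: Find the fundamental solution (x₁, y₁) of x² - 24y² = 1.
  Expand √24 as a continued fraction. a₀ = ⌊√24⌋ = 4; iterate m_{k+1} = d_k·a_k − m_k, d_{k+1} = (24 − m_{k+1}²)/d_k, a_{k+1} = ⌊(a₀ + m_{k+1})/d_{k+1}⌋ (starting m₀ = 0, d₀ = 1), with convergents p_k = a_k·p_{k-1} + p_{k-2}, q_k = a_k·q_{k-1} + q_{k-2} (p₋₁ = 1, q₋₁ = 0):
  k = 0: a₀ = 4; p₀/q₀ = 4/1; p₀² − 24·q₀² = 16 − 24 = -8.
  k = 1: m = 4, d = 8, a = ⌊(4 + 4)/8⌋ = 1; p/q = (1·4 + 1)/(1·1 + 0) = 5/1; p² − 24·q² = 25 − 24 = 1.
  The first convergent with p² − 24·q² = 1 gives the fundamental solution (x₁, y₁) = (5, 1).
Step 2: Apply the recurrence (x_{n+1}, y_{n+1}) = (x₁x_n + 24y₁y_n, x₁y_n + y₁x_n) repeatedly.
  From (x_1, y_1) = (5, 1): x_2 = 5·5 + 24·1·1 = 49; y_2 = 5·1 + 1·5 = 10.
  From (x_2, y_2) = (49, 10): x_3 = 5·49 + 24·1·10 = 485; y_3 = 5·10 + 1·49 = 99.
  From (x_3, y_3) = (485, 99): x_4 = 5·485 + 24·1·99 = 4801; y_4 = 5·99 + 1·485 = 980.
  From (x_4, y_4) = (4801, 980): x_5 = 5·4801 + 24·1·980 = 47525; y_5 = 5·980 + 1·4801 = 9701.
  From (x_5, y_5) = (47525, 9701): x_6 = 5·47525 + 24·1·9701 = 470449; y_6 = 5·9701 + 1·47525 = 96030.
Step 3: Verify x_6² - 24·y_6² = 221322261601 - 221322261600 = 1 (should be 1). ✓

(x_1, y_1) = (5, 1); (x_6, y_6) = (470449, 96030).


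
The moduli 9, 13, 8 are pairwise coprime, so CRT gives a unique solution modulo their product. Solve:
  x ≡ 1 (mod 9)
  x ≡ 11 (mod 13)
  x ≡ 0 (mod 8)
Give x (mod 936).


Moduli 9, 13, 8 are pairwise coprime; by CRT there is a unique solution modulo M = 9 · 13 · 8 = 936.
Solve pairwise, accumulating the modulus:
  Start with x ≡ 1 (mod 9).
  Combine with x ≡ 11 (mod 13): since gcd(9, 13) = 1, we get a unique residue mod 117.
    Write x = 1 + 9·t and substitute into x ≡ 11 (mod 13): 9·t ≡ 11 − 1 = 10 (mod 13).
    The inverse of 9 mod 13 is 3 (since 9·3 = 27 = 2·13 + 1), so t ≡ 3·10 = 30 ≡ 4 (mod 13).
    Then x = 1 + 9·4 = 37, valid modulo lcm(9, 13) = 117: x ≡ 37 (mod 117).
  Combine with x ≡ 0 (mod 8): since gcd(117, 8) = 1, we get a unique residue mod 936.
    Write x = 37 + 117·t and substitute into x ≡ 0 (mod 8): 117·t ≡ 0 − 37 = -37 (mod 8).
    Reduce coefficients mod 8: 5·t ≡ 3 (mod 8).
    The inverse of 5 mod 8 is 5 (since 5·5 = 25 = 3·8 + 1), so t ≡ 5·3 = 15 ≡ 7 (mod 8).
    Then x = 37 + 117·7 = 856, valid modulo lcm(117, 8) = 936: x ≡ 856 (mod 936).
Verify: 856 mod 9 = 1 ✓, 856 mod 13 = 11 ✓, 856 mod 8 = 0 ✓.

x ≡ 856 (mod 936).


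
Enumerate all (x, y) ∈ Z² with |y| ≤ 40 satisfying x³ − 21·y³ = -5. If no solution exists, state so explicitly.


The equation is x³ - 21y³ = -5. For fixed y, x³ = 21·y³ − 5, so a solution requires the RHS to be a perfect cube.
Strategy: iterate y from -40 to 40, compute RHS = 21·y³ − 5, and check whether it is a (positive or negative) perfect cube.
Check small values of y:
  y = 0: RHS = -5 is not a perfect cube.
  y = 1: RHS = 16 is not a perfect cube.
  y = -1: RHS = -26 is not a perfect cube.
  y = 2: RHS = 163 is not a perfect cube.
  y = -2: RHS = -173 is not a perfect cube.
  y = 3: RHS = 562 is not a perfect cube.
  y = -3: RHS = -572 is not a perfect cube.
Continuing the search up to |y| = 40 finds no solutions either.
No (x, y) in the scanned range satisfies the equation.

No integer solutions with |y| ≤ 40.


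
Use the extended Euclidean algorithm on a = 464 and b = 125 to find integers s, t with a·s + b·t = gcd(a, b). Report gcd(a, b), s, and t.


Euclidean algorithm on (464, 125) — divide until remainder is 0:
  464 = 3 · 125 + 89
  125 = 1 · 89 + 36
  89 = 2 · 36 + 17
  36 = 2 · 17 + 2
  17 = 8 · 2 + 1
  2 = 2 · 1 + 0
gcd(464, 125) = 1.
Track Bezout coefficients alongside the remainders: start with r₀ = 464 = a·1 + b·0 (s = 1, t = 0) and r₁ = 125 = a·0 + b·1 (s = 0, t = 1); each new remainder r_{k+1} = r_{k-1} − q_k·r_k inherits s_{k+1} = s_{k-1} − q_k·s_k, t_{k+1} = t_{k-1} − q_k·t_k, so r_k = a·s_k + b·t_k at every step:
  q = 3: r = 89, s = 1 − 3·0 = 1, t = 0 − 3·1 = -3  (check: 464·1 + 125·(-3) = 89)
  q = 1: r = 36, s = 0 − 1·1 = -1, t = 1 − 1·(-3) = 4  (check: 464·(-1) + 125·4 = 36)
  q = 2: r = 17, s = 1 − 2·(-1) = 3, t = -3 − 2·4 = -11  (check: 464·3 + 125·(-11) = 17)
  q = 2: r = 2, s = -1 − 2·3 = -7, t = 4 − 2·(-11) = 26  (check: 464·(-7) + 125·26 = 2)
  q = 8: r = 1, s = 3 − 8·(-7) = 59, t = -11 − 8·26 = -219  (check: 464·59 + 125·(-219) = 1)
The row with r = 1 (the gcd) gives the Bezout coefficients s = 59, t = -219.
Result: 464 · (59) + 125 · (-219) = 1.

gcd(464, 125) = 1; s = 59, t = -219 (check: 464·59 + 125·(-219) = 1).


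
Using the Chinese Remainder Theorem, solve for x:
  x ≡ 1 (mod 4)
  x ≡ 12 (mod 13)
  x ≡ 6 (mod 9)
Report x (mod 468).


Moduli 4, 13, 9 are pairwise coprime; by CRT there is a unique solution modulo M = 4 · 13 · 9 = 468.
Solve pairwise, accumulating the modulus:
  Start with x ≡ 1 (mod 4).
  Combine with x ≡ 12 (mod 13): since gcd(4, 13) = 1, we get a unique residue mod 52.
    Write x = 1 + 4·t and substitute into x ≡ 12 (mod 13): 4·t ≡ 12 − 1 = 11 (mod 13).
    The inverse of 4 mod 13 is 10 (since 4·10 = 40 = 3·13 + 1), so t ≡ 10·11 = 110 ≡ 6 (mod 13).
    Then x = 1 + 4·6 = 25, valid modulo lcm(4, 13) = 52: x ≡ 25 (mod 52).
  Combine with x ≡ 6 (mod 9): since gcd(52, 9) = 1, we get a unique residue mod 468.
    Write x = 25 + 52·t and substitute into x ≡ 6 (mod 9): 52·t ≡ 6 − 25 = -19 (mod 9).
    Reduce coefficients mod 9: 7·t ≡ 8 (mod 9).
    The inverse of 7 mod 9 is 4 (since 7·4 = 28 = 3·9 + 1), so t ≡ 4·8 = 32 ≡ 5 (mod 9).
    Then x = 25 + 52·5 = 285, valid modulo lcm(52, 9) = 468: x ≡ 285 (mod 468).
Verify: 285 mod 4 = 1 ✓, 285 mod 13 = 12 ✓, 285 mod 9 = 6 ✓.

x ≡ 285 (mod 468).


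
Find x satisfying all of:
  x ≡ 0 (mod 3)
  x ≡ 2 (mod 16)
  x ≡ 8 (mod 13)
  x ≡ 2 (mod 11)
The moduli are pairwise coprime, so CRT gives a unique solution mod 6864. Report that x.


Product of moduli M = 3 · 16 · 13 · 11 = 6864.
Merge one congruence at a time:
  Start: x ≡ 0 (mod 3).
  Combine with x ≡ 2 (mod 16); new modulus lcm = 48.
    Write x = 0 + 3·t and substitute into x ≡ 2 (mod 16): 3·t ≡ 2 − 0 = 2 (mod 16).
    The inverse of 3 mod 16 is 11 (since 3·11 = 33 = 2·16 + 1), so t ≡ 11·2 = 22 ≡ 6 (mod 16).
    Then x = 0 + 3·6 = 18, valid modulo lcm(3, 16) = 48: x ≡ 18 (mod 48).
  Combine with x ≡ 8 (mod 13); new modulus lcm = 624.
    Write x = 18 + 48·t and substitute into x ≡ 8 (mod 13): 48·t ≡ 8 − 18 = -10 (mod 13).
    Reduce coefficients mod 13: 9·t ≡ 3 (mod 13).
    The inverse of 9 mod 13 is 3 (since 9·3 = 27 = 2·13 + 1), so t ≡ 3·3 = 9 ≡ 9 (mod 13).
    Then x = 18 + 48·9 = 450, valid modulo lcm(48, 13) = 624: x ≡ 450 (mod 624).
  Combine with x ≡ 2 (mod 11); new modulus lcm = 6864.
    Write x = 450 + 624·t and substitute into x ≡ 2 (mod 11): 624·t ≡ 2 − 450 = -448 (mod 11).
    Reduce coefficients mod 11: 8·t ≡ 3 (mod 11).
    The inverse of 8 mod 11 is 7 (since 8·7 = 56 = 5·11 + 1), so t ≡ 7·3 = 21 ≡ 10 (mod 11).
    Then x = 450 + 624·10 = 6690, valid modulo lcm(624, 11) = 6864: x ≡ 6690 (mod 6864).
Verify against each original: 6690 mod 3 = 0, 6690 mod 16 = 2, 6690 mod 13 = 8, 6690 mod 11 = 2.

x ≡ 6690 (mod 6864).


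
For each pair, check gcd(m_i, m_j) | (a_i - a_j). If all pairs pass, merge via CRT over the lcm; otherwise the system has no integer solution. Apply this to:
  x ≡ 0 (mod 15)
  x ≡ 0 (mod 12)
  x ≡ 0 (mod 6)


Moduli 15, 12, 6 are not pairwise coprime, so CRT works modulo lcm(m_i) when all pairwise compatibility conditions hold.
Pairwise compatibility: gcd(m_i, m_j) must divide a_i - a_j for every pair.
Merge one congruence at a time:
  Start: x ≡ 0 (mod 15).
  Combine with x ≡ 0 (mod 12): gcd(15, 12) = 3; 0 - 0 = 0, which IS divisible by 3, so compatible.
    Write x = 0 + 15·t and substitute into x ≡ 0 (mod 12): 15·t ≡ 0 − 0 = 0 (mod 12).
    Divide the congruence (and modulus) by g = 3: 5·t ≡ 0 (mod 4).
    Reduce coefficients mod 4: 1·t ≡ 0 (mod 4).
    So t ≡ 0 (mod 4).
    Then x = 0 + 15·0 = 0, valid modulo lcm(15, 12) = 60: x ≡ 0 (mod 60).
  Combine with x ≡ 0 (mod 6): gcd(60, 6) = 6; 0 - 0 = 0, which IS divisible by 6, so compatible.
    Write x = 0 + 60·t and substitute into x ≡ 0 (mod 6): 60·t ≡ 0 − 0 = 0 (mod 6).
    Divide the congruence (and modulus) by g = 6: 10·t ≡ 0 (mod 1).
    Modulo 1 every t works; take t = 0.
    Then x = 0 + 60·0 = 0, valid modulo lcm(60, 6) = 60: x ≡ 0 (mod 60).
Verify: 0 mod 15 = 0, 0 mod 12 = 0, 0 mod 6 = 0.

x ≡ 0 (mod 60).


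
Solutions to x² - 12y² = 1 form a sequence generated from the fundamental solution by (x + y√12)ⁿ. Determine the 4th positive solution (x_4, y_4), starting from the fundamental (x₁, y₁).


Step 1: Find the fundamental solution (x₁, y₁) of x² - 12y² = 1.
  Expand √12 as a continued fraction. a₀ = ⌊√12⌋ = 3; iterate m_{k+1} = d_k·a_k − m_k, d_{k+1} = (12 − m_{k+1}²)/d_k, a_{k+1} = ⌊(a₀ + m_{k+1})/d_{k+1}⌋ (starting m₀ = 0, d₀ = 1), with convergents p_k = a_k·p_{k-1} + p_{k-2}, q_k = a_k·q_{k-1} + q_{k-2} (p₋₁ = 1, q₋₁ = 0):
  k = 0: a₀ = 3; p₀/q₀ = 3/1; p₀² − 12·q₀² = 9 − 12 = -3.
  k = 1: m = 3, d = 3, a = ⌊(3 + 3)/3⌋ = 2; p/q = (2·3 + 1)/(2·1 + 0) = 7/2; p² − 12·q² = 49 − 48 = 1.
  The first convergent with p² − 12·q² = 1 gives the fundamental solution (x₁, y₁) = (7, 2).
Step 2: Apply the recurrence (x_{n+1}, y_{n+1}) = (x₁x_n + 12y₁y_n, x₁y_n + y₁x_n) repeatedly.
  From (x_1, y_1) = (7, 2): x_2 = 7·7 + 12·2·2 = 97; y_2 = 7·2 + 2·7 = 28.
  From (x_2, y_2) = (97, 28): x_3 = 7·97 + 12·2·28 = 1351; y_3 = 7·28 + 2·97 = 390.
  From (x_3, y_3) = (1351, 390): x_4 = 7·1351 + 12·2·390 = 18817; y_4 = 7·390 + 2·1351 = 5432.
Step 3: Verify x_4² - 12·y_4² = 354079489 - 354079488 = 1 (should be 1). ✓

(x_1, y_1) = (7, 2); (x_4, y_4) = (18817, 5432).


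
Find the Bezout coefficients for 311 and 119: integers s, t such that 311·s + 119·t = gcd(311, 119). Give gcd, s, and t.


Euclidean algorithm on (311, 119) — divide until remainder is 0:
  311 = 2 · 119 + 73
  119 = 1 · 73 + 46
  73 = 1 · 46 + 27
  46 = 1 · 27 + 19
  27 = 1 · 19 + 8
  19 = 2 · 8 + 3
  8 = 2 · 3 + 2
  3 = 1 · 2 + 1
  2 = 2 · 1 + 0
gcd(311, 119) = 1.
Track Bezout coefficients alongside the remainders: start with r₀ = 311 = a·1 + b·0 (s = 1, t = 0) and r₁ = 119 = a·0 + b·1 (s = 0, t = 1); each new remainder r_{k+1} = r_{k-1} − q_k·r_k inherits s_{k+1} = s_{k-1} − q_k·s_k, t_{k+1} = t_{k-1} − q_k·t_k, so r_k = a·s_k + b·t_k at every step:
  q = 2: r = 73, s = 1 − 2·0 = 1, t = 0 − 2·1 = -2  (check: 311·1 + 119·(-2) = 73)
  q = 1: r = 46, s = 0 − 1·1 = -1, t = 1 − 1·(-2) = 3  (check: 311·(-1) + 119·3 = 46)
  q = 1: r = 27, s = 1 − 1·(-1) = 2, t = -2 − 1·3 = -5  (check: 311·2 + 119·(-5) = 27)
  q = 1: r = 19, s = -1 − 1·2 = -3, t = 3 − 1·(-5) = 8  (check: 311·(-3) + 119·8 = 19)
  q = 1: r = 8, s = 2 − 1·(-3) = 5, t = -5 − 1·8 = -13  (check: 311·5 + 119·(-13) = 8)
  q = 2: r = 3, s = -3 − 2·5 = -13, t = 8 − 2·(-13) = 34  (check: 311·(-13) + 119·34 = 3)
  q = 2: r = 2, s = 5 − 2·(-13) = 31, t = -13 − 2·34 = -81  (check: 311·31 + 119·(-81) = 2)
  q = 1: r = 1, s = -13 − 1·31 = -44, t = 34 − 1·(-81) = 115  (check: 311·(-44) + 119·115 = 1)
The row with r = 1 (the gcd) gives the Bezout coefficients s = -44, t = 115.
Result: 311 · (-44) + 119 · (115) = 1.

gcd(311, 119) = 1; s = -44, t = 115 (check: 311·(-44) + 119·115 = 1).


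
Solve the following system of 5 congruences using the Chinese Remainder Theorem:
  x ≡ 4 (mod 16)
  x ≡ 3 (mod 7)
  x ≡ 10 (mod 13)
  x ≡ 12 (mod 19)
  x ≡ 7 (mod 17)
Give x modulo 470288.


Product of moduli M = 16 · 7 · 13 · 19 · 17 = 470288.
Merge one congruence at a time:
  Start: x ≡ 4 (mod 16).
  Combine with x ≡ 3 (mod 7); new modulus lcm = 112.
    Write x = 4 + 16·t and substitute into x ≡ 3 (mod 7): 16·t ≡ 3 − 4 = -1 (mod 7).
    Reduce coefficients mod 7: 2·t ≡ 6 (mod 7).
    The inverse of 2 mod 7 is 4 (since 2·4 = 8 = 1·7 + 1), so t ≡ 4·6 = 24 ≡ 3 (mod 7).
    Then x = 4 + 16·3 = 52, valid modulo lcm(16, 7) = 112: x ≡ 52 (mod 112).
  Combine with x ≡ 10 (mod 13); new modulus lcm = 1456.
    Write x = 52 + 112·t and substitute into x ≡ 10 (mod 13): 112·t ≡ 10 − 52 = -42 (mod 13).
    Reduce coefficients mod 13: 8·t ≡ 10 (mod 13).
    The inverse of 8 mod 13 is 5 (since 8·5 = 40 = 3·13 + 1), so t ≡ 5·10 = 50 ≡ 11 (mod 13).
    Then x = 52 + 112·11 = 1284, valid modulo lcm(112, 13) = 1456: x ≡ 1284 (mod 1456).
  Combine with x ≡ 12 (mod 19); new modulus lcm = 27664.
    Write x = 1284 + 1456·t and substitute into x ≡ 12 (mod 19): 1456·t ≡ 12 − 1284 = -1272 (mod 19).
    Reduce coefficients mod 19: 12·t ≡ 1 (mod 19).
    The inverse of 12 mod 19 is 8 (since 12·8 = 96 = 5·19 + 1), so t ≡ 8·1 = 8 ≡ 8 (mod 19).
    Then x = 1284 + 1456·8 = 12932, valid modulo lcm(1456, 19) = 27664: x ≡ 12932 (mod 27664).
  Combine with x ≡ 7 (mod 17); new modulus lcm = 470288.
    Write x = 12932 + 27664·t and substitute into x ≡ 7 (mod 17): 27664·t ≡ 7 − 12932 = -12925 (mod 17).
    Reduce coefficients mod 17: 5·t ≡ 12 (mod 17).
    The inverse of 5 mod 17 is 7 (since 5·7 = 35 = 2·17 + 1), so t ≡ 7·12 = 84 ≡ 16 (mod 17).
    Then x = 12932 + 27664·16 = 455556, valid modulo lcm(27664, 17) = 470288: x ≡ 455556 (mod 470288).
Verify against each original: 455556 mod 16 = 4, 455556 mod 7 = 3, 455556 mod 13 = 10, 455556 mod 19 = 12, 455556 mod 17 = 7.

x ≡ 455556 (mod 470288).


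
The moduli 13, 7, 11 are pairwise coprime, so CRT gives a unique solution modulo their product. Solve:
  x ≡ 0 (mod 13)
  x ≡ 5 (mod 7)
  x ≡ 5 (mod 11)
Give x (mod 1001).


Moduli 13, 7, 11 are pairwise coprime; by CRT there is a unique solution modulo M = 13 · 7 · 11 = 1001.
Solve pairwise, accumulating the modulus:
  Start with x ≡ 0 (mod 13).
  Combine with x ≡ 5 (mod 7): since gcd(13, 7) = 1, we get a unique residue mod 91.
    Write x = 0 + 13·t and substitute into x ≡ 5 (mod 7): 13·t ≡ 5 − 0 = 5 (mod 7).
    Reduce coefficients mod 7: 6·t ≡ 5 (mod 7).
    The inverse of 6 mod 7 is 6 (since 6·6 = 36 = 5·7 + 1), so t ≡ 6·5 = 30 ≡ 2 (mod 7).
    Then x = 0 + 13·2 = 26, valid modulo lcm(13, 7) = 91: x ≡ 26 (mod 91).
  Combine with x ≡ 5 (mod 11): since gcd(91, 11) = 1, we get a unique residue mod 1001.
    Write x = 26 + 91·t and substitute into x ≡ 5 (mod 11): 91·t ≡ 5 − 26 = -21 (mod 11).
    Reduce coefficients mod 11: 3·t ≡ 1 (mod 11).
    The inverse of 3 mod 11 is 4 (since 3·4 = 12 = 1·11 + 1), so t ≡ 4·1 = 4 ≡ 4 (mod 11).
    Then x = 26 + 91·4 = 390, valid modulo lcm(91, 11) = 1001: x ≡ 390 (mod 1001).
Verify: 390 mod 13 = 0 ✓, 390 mod 7 = 5 ✓, 390 mod 11 = 5 ✓.

x ≡ 390 (mod 1001).


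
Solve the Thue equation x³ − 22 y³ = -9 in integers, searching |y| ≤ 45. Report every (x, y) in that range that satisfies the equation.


The equation is x³ - 22y³ = -9. For fixed y, x³ = 22·y³ − 9, so a solution requires the RHS to be a perfect cube.
Strategy: iterate y from -45 to 45, compute RHS = 22·y³ − 9, and check whether it is a (positive or negative) perfect cube.
Check small values of y:
  y = 0: RHS = -9 is not a perfect cube.
  y = 1: RHS = 13 is not a perfect cube.
  y = -1: RHS = -31 is not a perfect cube.
  y = 2: RHS = 167 is not a perfect cube.
  y = -2: RHS = -185 is not a perfect cube.
  y = 3: RHS = 585 is not a perfect cube.
  y = -3: RHS = -603 is not a perfect cube.
Continuing the search up to |y| = 45 finds no solutions either.
No (x, y) in the scanned range satisfies the equation.

No integer solutions with |y| ≤ 45.


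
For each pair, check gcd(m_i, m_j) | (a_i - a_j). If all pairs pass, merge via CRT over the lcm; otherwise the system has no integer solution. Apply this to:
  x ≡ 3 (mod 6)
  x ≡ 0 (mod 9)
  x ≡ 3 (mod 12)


Moduli 6, 9, 12 are not pairwise coprime, so CRT works modulo lcm(m_i) when all pairwise compatibility conditions hold.
Pairwise compatibility: gcd(m_i, m_j) must divide a_i - a_j for every pair.
Merge one congruence at a time:
  Start: x ≡ 3 (mod 6).
  Combine with x ≡ 0 (mod 9): gcd(6, 9) = 3; 0 - 3 = -3, which IS divisible by 3, so compatible.
    Write x = 3 + 6·t and substitute into x ≡ 0 (mod 9): 6·t ≡ 0 − 3 = -3 (mod 9).
    Divide the congruence (and modulus) by g = 3: 2·t ≡ -1 (mod 3).
    Reduce coefficients mod 3: 2·t ≡ 2 (mod 3).
    The inverse of 2 mod 3 is 2 (since 2·2 = 4 = 1·3 + 1), so t ≡ 2·2 = 4 ≡ 1 (mod 3).
    Then x = 3 + 6·1 = 9, valid modulo lcm(6, 9) = 18: x ≡ 9 (mod 18).
  Combine with x ≡ 3 (mod 12): gcd(18, 12) = 6; 3 - 9 = -6, which IS divisible by 6, so compatible.
    Write x = 9 + 18·t and substitute into x ≡ 3 (mod 12): 18·t ≡ 3 − 9 = -6 (mod 12).
    Divide the congruence (and modulus) by g = 6: 3·t ≡ -1 (mod 2).
    Reduce coefficients mod 2: 1·t ≡ 1 (mod 2).
    So t ≡ 1 (mod 2).
    Then x = 9 + 18·1 = 27, valid modulo lcm(18, 12) = 36: x ≡ 27 (mod 36).
Verify: 27 mod 6 = 3, 27 mod 9 = 0, 27 mod 12 = 3.

x ≡ 27 (mod 36).


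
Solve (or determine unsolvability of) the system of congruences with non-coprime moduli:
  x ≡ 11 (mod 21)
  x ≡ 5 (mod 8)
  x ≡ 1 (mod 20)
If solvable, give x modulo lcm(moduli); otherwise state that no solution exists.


Moduli 21, 8, 20 are not pairwise coprime, so CRT works modulo lcm(m_i) when all pairwise compatibility conditions hold.
Pairwise compatibility: gcd(m_i, m_j) must divide a_i - a_j for every pair.
Merge one congruence at a time:
  Start: x ≡ 11 (mod 21).
  Combine with x ≡ 5 (mod 8): gcd(21, 8) = 1; 5 - 11 = -6, which IS divisible by 1, so compatible.
    Write x = 11 + 21·t and substitute into x ≡ 5 (mod 8): 21·t ≡ 5 − 11 = -6 (mod 8).
    Reduce coefficients mod 8: 5·t ≡ 2 (mod 8).
    The inverse of 5 mod 8 is 5 (since 5·5 = 25 = 3·8 + 1), so t ≡ 5·2 = 10 ≡ 2 (mod 8).
    Then x = 11 + 21·2 = 53, valid modulo lcm(21, 8) = 168: x ≡ 53 (mod 168).
  Combine with x ≡ 1 (mod 20): gcd(168, 20) = 4; 1 - 53 = -52, which IS divisible by 4, so compatible.
    Write x = 53 + 168·t and substitute into x ≡ 1 (mod 20): 168·t ≡ 1 − 53 = -52 (mod 20).
    Divide the congruence (and modulus) by g = 4: 42·t ≡ -13 (mod 5).
    Reduce coefficients mod 5: 2·t ≡ 2 (mod 5).
    The inverse of 2 mod 5 is 3 (since 2·3 = 6 = 1·5 + 1), so t ≡ 3·2 = 6 ≡ 1 (mod 5).
    Then x = 53 + 168·1 = 221, valid modulo lcm(168, 20) = 840: x ≡ 221 (mod 840).
Verify: 221 mod 21 = 11, 221 mod 8 = 5, 221 mod 20 = 1.

x ≡ 221 (mod 840).


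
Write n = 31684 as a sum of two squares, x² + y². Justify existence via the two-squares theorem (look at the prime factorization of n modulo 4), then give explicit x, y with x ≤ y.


Step 1: Factor n = 31684 = 2^2 · 89^2.
Step 2: Check the mod-4 condition on each prime factor: 2 = 2 (special); 89 ≡ 1 (mod 4), exponent 2.
All primes ≡ 3 (mod 4) appear to even exponent (or don't appear), so by the two-squares theorem n IS expressible as a sum of two squares.
Step 3: Build a representation. Group n = k² · m with k = 2 and m = 89 · 89 = 7921 (a product of primes ≡ 1 (mod 4)); a representation of m scales to one of n via (k·x)² + (k·y)² = k²(x² + y²). Each prime p ≡ 1 (mod 4) is itself a sum of two squares; find a² by testing p − a² for a perfect square:
  89: 89 − 1² = 88, 89 − 2² = 85, 89 − 3² = 80, 89 − 4² = 73, 89 − 5² = 64 = 8² ⇒ 89 = 5² + 8².
  Combine using the Brahmagupta–Fibonacci identity (a² + b²)(c² + d²) = (ac − bd)² + (ad + bc)² = (ac + bd)² + (ad − bc)²:
  89 · 89 = 7921: from (5² + 8²)(5² + 8²), take (5·5 − 8·8, 5·8 + 8·5) = (25 − 64, 40 + 40) = (-39, 80); dropping signs (only squares matter) gives (39, 80); check 39² + 80² = 1521 + 6400 = 7921 ✓.
  Scale by k = 2: (2·39, 2·80) = (78, 160).
Step 4: Order so x ≤ y and verify: 78² + 160² = 6084 + 25600 = 31684 = n. ✓

n = 31684 = 78² + 160² (one valid representation with x ≤ y).


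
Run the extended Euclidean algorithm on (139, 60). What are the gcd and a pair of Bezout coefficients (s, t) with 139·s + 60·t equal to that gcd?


Euclidean algorithm on (139, 60) — divide until remainder is 0:
  139 = 2 · 60 + 19
  60 = 3 · 19 + 3
  19 = 6 · 3 + 1
  3 = 3 · 1 + 0
gcd(139, 60) = 1.
Track Bezout coefficients alongside the remainders: start with r₀ = 139 = a·1 + b·0 (s = 1, t = 0) and r₁ = 60 = a·0 + b·1 (s = 0, t = 1); each new remainder r_{k+1} = r_{k-1} − q_k·r_k inherits s_{k+1} = s_{k-1} − q_k·s_k, t_{k+1} = t_{k-1} − q_k·t_k, so r_k = a·s_k + b·t_k at every step:
  q = 2: r = 19, s = 1 − 2·0 = 1, t = 0 − 2·1 = -2  (check: 139·1 + 60·(-2) = 19)
  q = 3: r = 3, s = 0 − 3·1 = -3, t = 1 − 3·(-2) = 7  (check: 139·(-3) + 60·7 = 3)
  q = 6: r = 1, s = 1 − 6·(-3) = 19, t = -2 − 6·7 = -44  (check: 139·19 + 60·(-44) = 1)
The row with r = 1 (the gcd) gives the Bezout coefficients s = 19, t = -44.
Result: 139 · (19) + 60 · (-44) = 1.

gcd(139, 60) = 1; s = 19, t = -44 (check: 139·19 + 60·(-44) = 1).


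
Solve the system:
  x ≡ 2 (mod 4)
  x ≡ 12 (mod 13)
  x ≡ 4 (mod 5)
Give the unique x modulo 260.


Moduli 4, 13, 5 are pairwise coprime; by CRT there is a unique solution modulo M = 4 · 13 · 5 = 260.
Solve pairwise, accumulating the modulus:
  Start with x ≡ 2 (mod 4).
  Combine with x ≡ 12 (mod 13): since gcd(4, 13) = 1, we get a unique residue mod 52.
    Write x = 2 + 4·t and substitute into x ≡ 12 (mod 13): 4·t ≡ 12 − 2 = 10 (mod 13).
    The inverse of 4 mod 13 is 10 (since 4·10 = 40 = 3·13 + 1), so t ≡ 10·10 = 100 ≡ 9 (mod 13).
    Then x = 2 + 4·9 = 38, valid modulo lcm(4, 13) = 52: x ≡ 38 (mod 52).
  Combine with x ≡ 4 (mod 5): since gcd(52, 5) = 1, we get a unique residue mod 260.
    Write x = 38 + 52·t and substitute into x ≡ 4 (mod 5): 52·t ≡ 4 − 38 = -34 (mod 5).
    Reduce coefficients mod 5: 2·t ≡ 1 (mod 5).
    The inverse of 2 mod 5 is 3 (since 2·3 = 6 = 1·5 + 1), so t ≡ 3·1 = 3 ≡ 3 (mod 5).
    Then x = 38 + 52·3 = 194, valid modulo lcm(52, 5) = 260: x ≡ 194 (mod 260).
Verify: 194 mod 4 = 2 ✓, 194 mod 13 = 12 ✓, 194 mod 5 = 4 ✓.

x ≡ 194 (mod 260).
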